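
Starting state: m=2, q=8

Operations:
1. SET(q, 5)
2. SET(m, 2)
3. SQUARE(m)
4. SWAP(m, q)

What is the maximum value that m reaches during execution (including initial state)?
5

Values of m at each step:
Initial: m = 2
After step 1: m = 2
After step 2: m = 2
After step 3: m = 4
After step 4: m = 5 ← maximum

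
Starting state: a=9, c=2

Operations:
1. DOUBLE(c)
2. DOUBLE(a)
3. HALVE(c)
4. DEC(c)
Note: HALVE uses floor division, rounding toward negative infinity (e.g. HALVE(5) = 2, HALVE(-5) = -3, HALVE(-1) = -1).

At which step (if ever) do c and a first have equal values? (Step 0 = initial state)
Never

c and a never become equal during execution.

Comparing values at each step:
Initial: c=2, a=9
After step 1: c=4, a=9
After step 2: c=4, a=18
After step 3: c=2, a=18
After step 4: c=1, a=18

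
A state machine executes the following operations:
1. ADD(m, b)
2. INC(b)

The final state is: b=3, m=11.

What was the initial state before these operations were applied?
b=2, m=9

Working backwards:
Final state: b=3, m=11
Before step 2 (INC(b)): b=2, m=11
Before step 1 (ADD(m, b)): b=2, m=9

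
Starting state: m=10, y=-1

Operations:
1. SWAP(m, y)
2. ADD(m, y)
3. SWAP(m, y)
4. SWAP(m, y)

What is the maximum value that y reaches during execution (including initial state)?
10

Values of y at each step:
Initial: y = -1
After step 1: y = 10 ← maximum
After step 2: y = 10
After step 3: y = 9
After step 4: y = 10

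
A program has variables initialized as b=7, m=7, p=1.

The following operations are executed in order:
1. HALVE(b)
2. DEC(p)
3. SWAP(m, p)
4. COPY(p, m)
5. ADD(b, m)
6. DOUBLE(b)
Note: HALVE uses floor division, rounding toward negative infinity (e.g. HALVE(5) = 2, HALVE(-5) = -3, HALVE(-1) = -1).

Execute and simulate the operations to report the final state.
{b: 6, m: 0, p: 0}

Step-by-step execution:
Initial: b=7, m=7, p=1
After step 1 (HALVE(b)): b=3, m=7, p=1
After step 2 (DEC(p)): b=3, m=7, p=0
After step 3 (SWAP(m, p)): b=3, m=0, p=7
After step 4 (COPY(p, m)): b=3, m=0, p=0
After step 5 (ADD(b, m)): b=3, m=0, p=0
After step 6 (DOUBLE(b)): b=6, m=0, p=0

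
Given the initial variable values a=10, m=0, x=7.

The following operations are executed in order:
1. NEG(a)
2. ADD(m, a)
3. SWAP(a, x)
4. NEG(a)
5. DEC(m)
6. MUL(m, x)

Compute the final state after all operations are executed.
{a: -7, m: 110, x: -10}

Step-by-step execution:
Initial: a=10, m=0, x=7
After step 1 (NEG(a)): a=-10, m=0, x=7
After step 2 (ADD(m, a)): a=-10, m=-10, x=7
After step 3 (SWAP(a, x)): a=7, m=-10, x=-10
After step 4 (NEG(a)): a=-7, m=-10, x=-10
After step 5 (DEC(m)): a=-7, m=-11, x=-10
After step 6 (MUL(m, x)): a=-7, m=110, x=-10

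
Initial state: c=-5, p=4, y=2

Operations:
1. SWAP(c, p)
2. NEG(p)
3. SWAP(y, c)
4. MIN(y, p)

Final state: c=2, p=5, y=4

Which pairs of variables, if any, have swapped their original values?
None

Comparing initial and final values:
c: -5 → 2
y: 2 → 4
p: 4 → 5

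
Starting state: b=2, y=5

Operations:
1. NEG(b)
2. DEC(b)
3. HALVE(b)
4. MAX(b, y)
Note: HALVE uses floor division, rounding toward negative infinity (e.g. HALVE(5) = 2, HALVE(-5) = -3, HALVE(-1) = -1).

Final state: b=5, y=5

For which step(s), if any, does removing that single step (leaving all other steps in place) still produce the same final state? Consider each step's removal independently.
Step(s) 1, 2, 3

Testing removal of each single step:
Without step 1: final = b=5, y=5 (same)
Without step 2: final = b=5, y=5 (same)
Without step 3: final = b=5, y=5 (same)
Without step 4: final = b=-2, y=5 (different)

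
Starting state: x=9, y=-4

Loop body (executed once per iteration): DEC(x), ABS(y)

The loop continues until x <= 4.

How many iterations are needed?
5

Tracing iterations:
Initial: x=9, y=-4
After iteration 1: x=8, y=4
After iteration 2: x=7, y=4
After iteration 3: x=6, y=4
After iteration 4: x=5, y=4
After iteration 5: x=4, y=4
x <= 4 now holds, so the loop exits after 5 iterations.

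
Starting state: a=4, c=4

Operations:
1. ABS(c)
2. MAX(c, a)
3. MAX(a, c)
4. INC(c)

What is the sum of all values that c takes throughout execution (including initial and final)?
21

Values of c at each step:
Initial: c = 4
After step 1: c = 4
After step 2: c = 4
After step 3: c = 4
After step 4: c = 5
Sum = 4 + 4 + 4 + 4 + 5 = 21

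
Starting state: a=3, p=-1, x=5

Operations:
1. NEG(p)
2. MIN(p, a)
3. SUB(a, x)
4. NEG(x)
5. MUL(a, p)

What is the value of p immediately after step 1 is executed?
p = 1

Tracing p through execution:
Initial: p = -1
After step 1 (NEG(p)): p = 1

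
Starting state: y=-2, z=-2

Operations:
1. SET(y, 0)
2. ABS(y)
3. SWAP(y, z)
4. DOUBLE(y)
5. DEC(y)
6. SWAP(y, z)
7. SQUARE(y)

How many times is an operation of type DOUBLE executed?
1

Counting DOUBLE operations:
Step 4: DOUBLE(y) ← DOUBLE
Total: 1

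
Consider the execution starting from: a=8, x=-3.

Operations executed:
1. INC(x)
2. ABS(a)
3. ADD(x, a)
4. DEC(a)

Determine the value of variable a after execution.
a = 7

Tracing execution:
Step 1: INC(x) → a = 8
Step 2: ABS(a) → a = 8
Step 3: ADD(x, a) → a = 8
Step 4: DEC(a) → a = 7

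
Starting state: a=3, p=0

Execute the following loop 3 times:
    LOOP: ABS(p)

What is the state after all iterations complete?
a=3, p=0

Iteration trace:
Start: a=3, p=0
After iteration 1: a=3, p=0
After iteration 2: a=3, p=0
After iteration 3: a=3, p=0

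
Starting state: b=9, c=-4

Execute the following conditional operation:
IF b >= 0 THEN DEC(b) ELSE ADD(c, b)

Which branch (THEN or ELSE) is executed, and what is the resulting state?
Branch: THEN, Final state: b=8, c=-4

Evaluating condition: b >= 0
b = 9
Condition is True, so THEN branch executes
After DEC(b): b=8, c=-4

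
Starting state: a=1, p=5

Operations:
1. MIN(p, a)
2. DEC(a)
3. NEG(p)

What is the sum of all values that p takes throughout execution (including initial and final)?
6

Values of p at each step:
Initial: p = 5
After step 1: p = 1
After step 2: p = 1
After step 3: p = -1
Sum = 5 + 1 + 1 + -1 = 6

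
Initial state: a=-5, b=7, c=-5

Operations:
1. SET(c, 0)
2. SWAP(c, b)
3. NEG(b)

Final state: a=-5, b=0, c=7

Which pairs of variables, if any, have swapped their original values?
None

Comparing initial and final values:
a: -5 → -5
c: -5 → 7
b: 7 → 0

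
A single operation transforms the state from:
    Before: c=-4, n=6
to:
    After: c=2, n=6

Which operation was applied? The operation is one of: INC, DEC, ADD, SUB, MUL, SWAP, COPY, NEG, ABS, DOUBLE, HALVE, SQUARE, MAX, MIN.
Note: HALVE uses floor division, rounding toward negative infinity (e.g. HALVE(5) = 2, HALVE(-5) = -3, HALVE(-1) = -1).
ADD(c, n)

Analyzing the change:
Before: c=-4, n=6
After: c=2, n=6
Variable c changed from -4 to 2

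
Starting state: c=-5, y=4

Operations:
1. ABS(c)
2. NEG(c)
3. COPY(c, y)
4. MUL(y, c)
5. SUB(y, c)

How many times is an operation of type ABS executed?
1

Counting ABS operations:
Step 1: ABS(c) ← ABS
Total: 1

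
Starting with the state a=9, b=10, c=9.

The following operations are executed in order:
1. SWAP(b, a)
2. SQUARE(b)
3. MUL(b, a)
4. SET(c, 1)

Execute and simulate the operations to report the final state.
{a: 10, b: 810, c: 1}

Step-by-step execution:
Initial: a=9, b=10, c=9
After step 1 (SWAP(b, a)): a=10, b=9, c=9
After step 2 (SQUARE(b)): a=10, b=81, c=9
After step 3 (MUL(b, a)): a=10, b=810, c=9
After step 4 (SET(c, 1)): a=10, b=810, c=1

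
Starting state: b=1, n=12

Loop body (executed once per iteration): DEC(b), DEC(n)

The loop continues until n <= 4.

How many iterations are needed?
8

Tracing iterations:
Initial: b=1, n=12
After iteration 1: b=0, n=11
After iteration 2: b=-1, n=10
After iteration 3: b=-2, n=9
After iteration 4: b=-3, n=8
After iteration 5: b=-4, n=7
After iteration 6: b=-5, n=6
After iteration 7: b=-6, n=5
After iteration 8: b=-7, n=4
n <= 4 now holds, so the loop exits after 8 iterations.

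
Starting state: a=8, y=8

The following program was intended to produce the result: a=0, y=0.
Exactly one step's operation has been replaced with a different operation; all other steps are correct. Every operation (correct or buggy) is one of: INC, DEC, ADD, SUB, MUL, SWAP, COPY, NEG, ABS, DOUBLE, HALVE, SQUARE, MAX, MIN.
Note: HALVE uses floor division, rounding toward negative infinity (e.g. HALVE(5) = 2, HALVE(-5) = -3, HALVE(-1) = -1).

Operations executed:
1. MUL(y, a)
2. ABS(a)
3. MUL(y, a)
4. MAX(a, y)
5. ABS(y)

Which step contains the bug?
Step 1

Trace with buggy code:
Initial: a=8, y=8
After step 1: a=8, y=64
After step 2: a=8, y=64
After step 3: a=8, y=512
After step 4: a=512, y=512
After step 5: a=512, y=512
Actual final a=512, y=512 ≠ expected a=0, y=0.
Step 1 is the only position where a single-operation replacement can produce the expected result.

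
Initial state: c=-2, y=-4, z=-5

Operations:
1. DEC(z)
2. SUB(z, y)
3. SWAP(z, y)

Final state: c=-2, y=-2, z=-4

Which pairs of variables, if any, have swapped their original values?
None

Comparing initial and final values:
y: -4 → -2
c: -2 → -2
z: -5 → -4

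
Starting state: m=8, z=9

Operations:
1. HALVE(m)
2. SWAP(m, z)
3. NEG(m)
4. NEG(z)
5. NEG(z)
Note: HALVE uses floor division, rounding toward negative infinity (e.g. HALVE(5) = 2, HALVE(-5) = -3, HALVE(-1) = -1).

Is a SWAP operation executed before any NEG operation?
Yes

First SWAP: step 2
First NEG: step 3
Since 2 < 3, SWAP comes first.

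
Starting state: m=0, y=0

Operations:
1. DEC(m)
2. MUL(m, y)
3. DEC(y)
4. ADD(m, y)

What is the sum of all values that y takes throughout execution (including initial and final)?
-2

Values of y at each step:
Initial: y = 0
After step 1: y = 0
After step 2: y = 0
After step 3: y = -1
After step 4: y = -1
Sum = 0 + 0 + 0 + -1 + -1 = -2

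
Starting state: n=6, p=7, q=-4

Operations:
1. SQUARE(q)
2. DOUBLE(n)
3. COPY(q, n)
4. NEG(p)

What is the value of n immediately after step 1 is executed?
n = 6

Tracing n through execution:
Initial: n = 6
After step 1 (SQUARE(q)): n = 6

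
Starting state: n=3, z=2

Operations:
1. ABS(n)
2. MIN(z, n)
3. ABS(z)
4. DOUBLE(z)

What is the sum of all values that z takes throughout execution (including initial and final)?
12

Values of z at each step:
Initial: z = 2
After step 1: z = 2
After step 2: z = 2
After step 3: z = 2
After step 4: z = 4
Sum = 2 + 2 + 2 + 2 + 4 = 12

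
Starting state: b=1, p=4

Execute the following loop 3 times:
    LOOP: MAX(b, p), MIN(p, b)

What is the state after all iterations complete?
b=4, p=4

Iteration trace:
Start: b=1, p=4
After iteration 1: b=4, p=4
After iteration 2: b=4, p=4
After iteration 3: b=4, p=4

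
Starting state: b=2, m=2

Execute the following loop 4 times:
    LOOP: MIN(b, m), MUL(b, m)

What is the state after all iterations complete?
b=4, m=2

Iteration trace:
Start: b=2, m=2
After iteration 1: b=4, m=2
After iteration 2: b=4, m=2
After iteration 3: b=4, m=2
After iteration 4: b=4, m=2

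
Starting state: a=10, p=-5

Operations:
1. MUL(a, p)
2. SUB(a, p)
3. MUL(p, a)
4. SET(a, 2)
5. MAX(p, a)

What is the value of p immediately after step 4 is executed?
p = 225

Tracing p through execution:
Initial: p = -5
After step 1 (MUL(a, p)): p = -5
After step 2 (SUB(a, p)): p = -5
After step 3 (MUL(p, a)): p = 225
After step 4 (SET(a, 2)): p = 225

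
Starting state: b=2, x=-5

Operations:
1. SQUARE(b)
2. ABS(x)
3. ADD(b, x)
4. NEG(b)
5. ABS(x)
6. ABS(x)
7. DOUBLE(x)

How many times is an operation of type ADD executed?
1

Counting ADD operations:
Step 3: ADD(b, x) ← ADD
Total: 1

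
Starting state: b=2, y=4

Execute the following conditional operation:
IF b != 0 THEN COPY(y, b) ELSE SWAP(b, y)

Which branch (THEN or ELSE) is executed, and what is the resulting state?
Branch: THEN, Final state: b=2, y=2

Evaluating condition: b != 0
b = 2
Condition is True, so THEN branch executes
After COPY(y, b): b=2, y=2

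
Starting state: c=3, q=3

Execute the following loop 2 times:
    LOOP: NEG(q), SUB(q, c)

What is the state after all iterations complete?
c=3, q=3

Iteration trace:
Start: c=3, q=3
After iteration 1: c=3, q=-6
After iteration 2: c=3, q=3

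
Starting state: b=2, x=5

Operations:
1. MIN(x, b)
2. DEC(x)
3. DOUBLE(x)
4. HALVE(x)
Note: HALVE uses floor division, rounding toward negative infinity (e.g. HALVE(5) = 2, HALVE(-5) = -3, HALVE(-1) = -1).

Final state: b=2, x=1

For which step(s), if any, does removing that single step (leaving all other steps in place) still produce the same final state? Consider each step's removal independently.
None - removing any single step changes the final result

Testing removal of each single step:
Without step 1: final = b=2, x=4 (different)
Without step 2: final = b=2, x=2 (different)
Without step 3: final = b=2, x=0 (different)
Without step 4: final = b=2, x=2 (different)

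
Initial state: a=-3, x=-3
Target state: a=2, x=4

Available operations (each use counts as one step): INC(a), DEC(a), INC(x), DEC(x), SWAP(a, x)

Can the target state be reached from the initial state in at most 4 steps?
No

The target state cannot be reached within 4 steps.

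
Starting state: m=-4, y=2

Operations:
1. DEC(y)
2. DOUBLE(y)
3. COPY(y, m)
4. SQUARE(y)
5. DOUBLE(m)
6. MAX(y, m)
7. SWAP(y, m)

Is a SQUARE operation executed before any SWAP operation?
Yes

First SQUARE: step 4
First SWAP: step 7
Since 4 < 7, SQUARE comes first.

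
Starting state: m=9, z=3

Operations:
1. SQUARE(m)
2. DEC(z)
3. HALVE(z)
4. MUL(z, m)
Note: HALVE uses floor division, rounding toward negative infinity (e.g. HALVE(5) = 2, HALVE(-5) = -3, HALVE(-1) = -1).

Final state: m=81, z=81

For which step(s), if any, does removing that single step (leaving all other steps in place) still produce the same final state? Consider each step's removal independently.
Step(s) 2

Testing removal of each single step:
Without step 1: final = m=9, z=9 (different)
Without step 2: final = m=81, z=81 (same)
Without step 3: final = m=81, z=162 (different)
Without step 4: final = m=81, z=1 (different)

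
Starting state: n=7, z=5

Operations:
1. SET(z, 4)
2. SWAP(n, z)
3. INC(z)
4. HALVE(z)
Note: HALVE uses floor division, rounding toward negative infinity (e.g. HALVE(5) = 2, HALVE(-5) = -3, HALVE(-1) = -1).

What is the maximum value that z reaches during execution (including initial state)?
8

Values of z at each step:
Initial: z = 5
After step 1: z = 4
After step 2: z = 7
After step 3: z = 8 ← maximum
After step 4: z = 4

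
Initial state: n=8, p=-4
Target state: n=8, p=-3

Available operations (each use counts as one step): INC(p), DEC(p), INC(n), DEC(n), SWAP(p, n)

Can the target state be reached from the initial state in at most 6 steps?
Yes

Path (1 step): INC(p)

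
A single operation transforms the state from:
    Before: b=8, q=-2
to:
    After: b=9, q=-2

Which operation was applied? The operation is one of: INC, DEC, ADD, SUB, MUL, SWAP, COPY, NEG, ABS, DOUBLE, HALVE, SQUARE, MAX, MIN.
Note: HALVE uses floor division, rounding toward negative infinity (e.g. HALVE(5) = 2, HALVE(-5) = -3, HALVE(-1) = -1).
INC(b)

Analyzing the change:
Before: b=8, q=-2
After: b=9, q=-2
Variable b changed from 8 to 9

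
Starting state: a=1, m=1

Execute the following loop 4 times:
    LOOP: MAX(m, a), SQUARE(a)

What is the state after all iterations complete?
a=1, m=1

Iteration trace:
Start: a=1, m=1
After iteration 1: a=1, m=1
After iteration 2: a=1, m=1
After iteration 3: a=1, m=1
After iteration 4: a=1, m=1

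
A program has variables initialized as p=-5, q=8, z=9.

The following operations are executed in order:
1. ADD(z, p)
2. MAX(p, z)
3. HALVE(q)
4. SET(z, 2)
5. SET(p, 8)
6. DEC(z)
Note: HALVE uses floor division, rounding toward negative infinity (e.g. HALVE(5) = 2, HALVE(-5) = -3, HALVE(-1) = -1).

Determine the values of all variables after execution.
{p: 8, q: 4, z: 1}

Step-by-step execution:
Initial: p=-5, q=8, z=9
After step 1 (ADD(z, p)): p=-5, q=8, z=4
After step 2 (MAX(p, z)): p=4, q=8, z=4
After step 3 (HALVE(q)): p=4, q=4, z=4
After step 4 (SET(z, 2)): p=4, q=4, z=2
After step 5 (SET(p, 8)): p=8, q=4, z=2
After step 6 (DEC(z)): p=8, q=4, z=1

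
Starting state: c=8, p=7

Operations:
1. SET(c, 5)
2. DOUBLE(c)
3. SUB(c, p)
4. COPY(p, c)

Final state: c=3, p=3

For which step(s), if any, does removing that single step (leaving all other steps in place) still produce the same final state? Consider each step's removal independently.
None - removing any single step changes the final result

Testing removal of each single step:
Without step 1: final = c=9, p=9 (different)
Without step 2: final = c=-2, p=-2 (different)
Without step 3: final = c=10, p=10 (different)
Without step 4: final = c=3, p=7 (different)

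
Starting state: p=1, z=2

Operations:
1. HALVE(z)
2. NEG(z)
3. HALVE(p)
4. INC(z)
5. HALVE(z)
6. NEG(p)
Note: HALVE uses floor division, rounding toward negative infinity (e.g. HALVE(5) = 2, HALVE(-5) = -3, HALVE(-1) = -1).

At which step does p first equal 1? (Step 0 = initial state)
Step 0

Tracing p:
Initial: p = 1 ← first occurrence
After step 1: p = 1
After step 2: p = 1
After step 3: p = 0
After step 4: p = 0
After step 5: p = 0
After step 6: p = 0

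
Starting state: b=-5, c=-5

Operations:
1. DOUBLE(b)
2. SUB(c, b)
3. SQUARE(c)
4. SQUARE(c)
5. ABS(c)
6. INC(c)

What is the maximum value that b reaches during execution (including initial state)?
-5

Values of b at each step:
Initial: b = -5 ← maximum
After step 1: b = -10
After step 2: b = -10
After step 3: b = -10
After step 4: b = -10
After step 5: b = -10
After step 6: b = -10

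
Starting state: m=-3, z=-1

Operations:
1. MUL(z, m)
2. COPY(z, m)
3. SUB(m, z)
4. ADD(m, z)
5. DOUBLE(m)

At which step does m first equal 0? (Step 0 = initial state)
Step 3

Tracing m:
Initial: m = -3
After step 1: m = -3
After step 2: m = -3
After step 3: m = 0 ← first occurrence
After step 4: m = -3
After step 5: m = -6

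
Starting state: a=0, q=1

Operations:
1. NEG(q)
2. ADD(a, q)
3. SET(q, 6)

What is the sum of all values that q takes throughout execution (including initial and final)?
5

Values of q at each step:
Initial: q = 1
After step 1: q = -1
After step 2: q = -1
After step 3: q = 6
Sum = 1 + -1 + -1 + 6 = 5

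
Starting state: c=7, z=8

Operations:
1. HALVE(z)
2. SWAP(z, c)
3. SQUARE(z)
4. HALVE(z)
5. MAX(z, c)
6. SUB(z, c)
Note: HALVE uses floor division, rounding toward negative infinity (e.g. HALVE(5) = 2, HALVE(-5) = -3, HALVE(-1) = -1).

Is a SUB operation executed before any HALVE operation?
No

First SUB: step 6
First HALVE: step 1
Since 6 > 1, HALVE comes first.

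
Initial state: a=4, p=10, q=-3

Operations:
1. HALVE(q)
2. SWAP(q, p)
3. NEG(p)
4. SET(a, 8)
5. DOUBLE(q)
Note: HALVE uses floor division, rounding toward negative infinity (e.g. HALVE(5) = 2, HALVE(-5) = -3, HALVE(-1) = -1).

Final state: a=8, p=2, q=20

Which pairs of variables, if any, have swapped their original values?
None

Comparing initial and final values:
a: 4 → 8
q: -3 → 20
p: 10 → 2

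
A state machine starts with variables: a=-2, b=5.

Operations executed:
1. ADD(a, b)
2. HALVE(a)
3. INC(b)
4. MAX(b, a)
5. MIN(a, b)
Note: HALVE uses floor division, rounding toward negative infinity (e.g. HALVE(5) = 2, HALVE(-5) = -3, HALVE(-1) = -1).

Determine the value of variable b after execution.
b = 6

Tracing execution:
Step 1: ADD(a, b) → b = 5
Step 2: HALVE(a) → b = 5
Step 3: INC(b) → b = 6
Step 4: MAX(b, a) → b = 6
Step 5: MIN(a, b) → b = 6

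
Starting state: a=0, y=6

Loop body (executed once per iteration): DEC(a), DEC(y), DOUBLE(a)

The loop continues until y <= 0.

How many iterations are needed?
6

Tracing iterations:
Initial: a=0, y=6
After iteration 1: a=-2, y=5
After iteration 2: a=-6, y=4
After iteration 3: a=-14, y=3
After iteration 4: a=-30, y=2
After iteration 5: a=-62, y=1
After iteration 6: a=-126, y=0
y <= 0 now holds, so the loop exits after 6 iterations.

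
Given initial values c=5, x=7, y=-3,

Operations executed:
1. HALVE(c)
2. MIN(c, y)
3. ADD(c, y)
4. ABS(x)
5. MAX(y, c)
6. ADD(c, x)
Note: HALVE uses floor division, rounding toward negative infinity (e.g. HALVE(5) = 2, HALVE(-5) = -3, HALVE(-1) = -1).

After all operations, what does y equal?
y = -3

Tracing execution:
Step 1: HALVE(c) → y = -3
Step 2: MIN(c, y) → y = -3
Step 3: ADD(c, y) → y = -3
Step 4: ABS(x) → y = -3
Step 5: MAX(y, c) → y = -3
Step 6: ADD(c, x) → y = -3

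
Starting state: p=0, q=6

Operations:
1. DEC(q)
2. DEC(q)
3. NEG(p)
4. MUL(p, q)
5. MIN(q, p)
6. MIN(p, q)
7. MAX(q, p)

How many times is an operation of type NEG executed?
1

Counting NEG operations:
Step 3: NEG(p) ← NEG
Total: 1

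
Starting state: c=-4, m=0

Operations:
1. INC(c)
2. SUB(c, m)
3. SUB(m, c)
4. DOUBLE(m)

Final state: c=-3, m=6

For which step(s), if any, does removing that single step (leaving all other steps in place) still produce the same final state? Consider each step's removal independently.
Step(s) 2

Testing removal of each single step:
Without step 1: final = c=-4, m=8 (different)
Without step 2: final = c=-3, m=6 (same)
Without step 3: final = c=-3, m=0 (different)
Without step 4: final = c=-3, m=3 (different)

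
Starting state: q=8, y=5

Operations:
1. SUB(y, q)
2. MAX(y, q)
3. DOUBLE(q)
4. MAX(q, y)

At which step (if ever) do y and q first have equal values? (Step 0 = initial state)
Step 2

y and q first become equal after step 2.

Comparing values at each step:
Initial: y=5, q=8
After step 1: y=-3, q=8
After step 2: y=8, q=8 ← equal!
After step 3: y=8, q=16
After step 4: y=8, q=16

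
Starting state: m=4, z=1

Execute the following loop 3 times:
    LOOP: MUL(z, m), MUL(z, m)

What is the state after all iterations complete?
m=4, z=4096

Iteration trace:
Start: m=4, z=1
After iteration 1: m=4, z=16
After iteration 2: m=4, z=256
After iteration 3: m=4, z=4096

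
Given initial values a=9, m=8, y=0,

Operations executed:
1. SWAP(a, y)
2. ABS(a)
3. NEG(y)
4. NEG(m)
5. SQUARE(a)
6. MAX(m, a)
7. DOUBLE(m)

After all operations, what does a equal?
a = 0

Tracing execution:
Step 1: SWAP(a, y) → a = 0
Step 2: ABS(a) → a = 0
Step 3: NEG(y) → a = 0
Step 4: NEG(m) → a = 0
Step 5: SQUARE(a) → a = 0
Step 6: MAX(m, a) → a = 0
Step 7: DOUBLE(m) → a = 0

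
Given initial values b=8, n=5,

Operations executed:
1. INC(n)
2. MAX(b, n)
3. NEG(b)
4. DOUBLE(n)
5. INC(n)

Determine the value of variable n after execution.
n = 13

Tracing execution:
Step 1: INC(n) → n = 6
Step 2: MAX(b, n) → n = 6
Step 3: NEG(b) → n = 6
Step 4: DOUBLE(n) → n = 12
Step 5: INC(n) → n = 13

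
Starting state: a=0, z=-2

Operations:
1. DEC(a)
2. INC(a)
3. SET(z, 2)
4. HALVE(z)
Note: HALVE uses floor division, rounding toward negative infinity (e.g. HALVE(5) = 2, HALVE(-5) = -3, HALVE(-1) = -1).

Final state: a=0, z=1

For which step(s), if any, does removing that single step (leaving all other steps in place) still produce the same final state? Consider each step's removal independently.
None - removing any single step changes the final result

Testing removal of each single step:
Without step 1: final = a=1, z=1 (different)
Without step 2: final = a=-1, z=1 (different)
Without step 3: final = a=0, z=-1 (different)
Without step 4: final = a=0, z=2 (different)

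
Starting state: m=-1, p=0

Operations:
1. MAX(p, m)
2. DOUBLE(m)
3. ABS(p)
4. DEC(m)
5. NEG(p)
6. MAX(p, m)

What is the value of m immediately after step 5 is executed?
m = -3

Tracing m through execution:
Initial: m = -1
After step 1 (MAX(p, m)): m = -1
After step 2 (DOUBLE(m)): m = -2
After step 3 (ABS(p)): m = -2
After step 4 (DEC(m)): m = -3
After step 5 (NEG(p)): m = -3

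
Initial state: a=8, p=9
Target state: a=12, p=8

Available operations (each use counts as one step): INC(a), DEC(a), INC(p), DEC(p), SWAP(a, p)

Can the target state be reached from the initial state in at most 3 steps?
No

The target state cannot be reached within 3 steps.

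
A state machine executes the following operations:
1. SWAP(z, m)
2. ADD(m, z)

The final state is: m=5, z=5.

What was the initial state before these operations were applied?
m=5, z=0

Working backwards:
Final state: m=5, z=5
Before step 2 (ADD(m, z)): m=0, z=5
Before step 1 (SWAP(z, m)): m=5, z=0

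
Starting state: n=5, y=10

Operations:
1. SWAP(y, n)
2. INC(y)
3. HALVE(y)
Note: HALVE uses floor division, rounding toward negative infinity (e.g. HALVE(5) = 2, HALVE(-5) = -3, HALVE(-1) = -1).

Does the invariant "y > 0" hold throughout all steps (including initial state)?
Yes

The invariant holds at every step.

State at each step:
Initial: n=5, y=10
After step 1: n=10, y=5
After step 2: n=10, y=6
After step 3: n=10, y=3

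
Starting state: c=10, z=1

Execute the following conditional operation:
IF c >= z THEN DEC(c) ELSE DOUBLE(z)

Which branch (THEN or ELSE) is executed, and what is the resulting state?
Branch: THEN, Final state: c=9, z=1

Evaluating condition: c >= z
c = 10, z = 1
Condition is True, so THEN branch executes
After DEC(c): c=9, z=1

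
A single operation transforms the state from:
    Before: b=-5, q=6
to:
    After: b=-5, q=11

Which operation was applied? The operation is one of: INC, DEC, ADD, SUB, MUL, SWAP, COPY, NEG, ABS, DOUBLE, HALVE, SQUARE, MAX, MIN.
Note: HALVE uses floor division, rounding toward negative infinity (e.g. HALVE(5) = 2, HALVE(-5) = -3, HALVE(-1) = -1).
SUB(q, b)

Analyzing the change:
Before: b=-5, q=6
After: b=-5, q=11
Variable q changed from 6 to 11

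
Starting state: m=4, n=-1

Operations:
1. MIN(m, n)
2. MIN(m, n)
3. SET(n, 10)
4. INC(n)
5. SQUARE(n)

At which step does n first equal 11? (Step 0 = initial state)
Step 4

Tracing n:
Initial: n = -1
After step 1: n = -1
After step 2: n = -1
After step 3: n = 10
After step 4: n = 11 ← first occurrence
After step 5: n = 121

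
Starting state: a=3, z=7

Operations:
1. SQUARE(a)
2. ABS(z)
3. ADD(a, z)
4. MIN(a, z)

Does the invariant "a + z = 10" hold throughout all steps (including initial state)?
No, violated after step 1

The invariant is violated after step 1.

State at each step:
Initial: a=3, z=7
After step 1: a=9, z=7
After step 2: a=9, z=7
After step 3: a=16, z=7
After step 4: a=7, z=7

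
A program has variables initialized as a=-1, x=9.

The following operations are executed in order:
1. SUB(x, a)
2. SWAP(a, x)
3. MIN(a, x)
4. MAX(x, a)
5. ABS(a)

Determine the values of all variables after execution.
{a: 1, x: -1}

Step-by-step execution:
Initial: a=-1, x=9
After step 1 (SUB(x, a)): a=-1, x=10
After step 2 (SWAP(a, x)): a=10, x=-1
After step 3 (MIN(a, x)): a=-1, x=-1
After step 4 (MAX(x, a)): a=-1, x=-1
After step 5 (ABS(a)): a=1, x=-1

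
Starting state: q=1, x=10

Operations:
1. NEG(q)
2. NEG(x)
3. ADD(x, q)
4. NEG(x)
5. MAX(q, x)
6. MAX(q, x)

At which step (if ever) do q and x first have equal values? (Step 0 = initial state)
Step 5

q and x first become equal after step 5.

Comparing values at each step:
Initial: q=1, x=10
After step 1: q=-1, x=10
After step 2: q=-1, x=-10
After step 3: q=-1, x=-11
After step 4: q=-1, x=11
After step 5: q=11, x=11 ← equal!
After step 6: q=11, x=11 ← equal!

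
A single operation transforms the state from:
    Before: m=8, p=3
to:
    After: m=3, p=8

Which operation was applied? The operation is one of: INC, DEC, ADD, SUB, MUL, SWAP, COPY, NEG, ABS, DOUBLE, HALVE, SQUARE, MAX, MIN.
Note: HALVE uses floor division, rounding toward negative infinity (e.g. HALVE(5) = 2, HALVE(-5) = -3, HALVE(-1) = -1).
SWAP(m, p)

Analyzing the change:
Before: m=8, p=3
After: m=3, p=8
Variable m changed from 8 to 3
Variable p changed from 3 to 8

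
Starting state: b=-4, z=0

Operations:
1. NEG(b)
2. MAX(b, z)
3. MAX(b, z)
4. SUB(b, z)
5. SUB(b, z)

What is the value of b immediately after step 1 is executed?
b = 4

Tracing b through execution:
Initial: b = -4
After step 1 (NEG(b)): b = 4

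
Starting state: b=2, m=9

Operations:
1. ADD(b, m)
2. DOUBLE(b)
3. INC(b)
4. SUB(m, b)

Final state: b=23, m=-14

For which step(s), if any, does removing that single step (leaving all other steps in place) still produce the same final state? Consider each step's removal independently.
None - removing any single step changes the final result

Testing removal of each single step:
Without step 1: final = b=5, m=4 (different)
Without step 2: final = b=12, m=-3 (different)
Without step 3: final = b=22, m=-13 (different)
Without step 4: final = b=23, m=9 (different)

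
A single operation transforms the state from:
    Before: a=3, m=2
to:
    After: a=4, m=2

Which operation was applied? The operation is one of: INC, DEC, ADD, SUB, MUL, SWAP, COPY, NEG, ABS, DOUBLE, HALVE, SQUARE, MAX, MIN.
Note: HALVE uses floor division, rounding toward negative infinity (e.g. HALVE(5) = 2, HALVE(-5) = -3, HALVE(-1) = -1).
INC(a)

Analyzing the change:
Before: a=3, m=2
After: a=4, m=2
Variable a changed from 3 to 4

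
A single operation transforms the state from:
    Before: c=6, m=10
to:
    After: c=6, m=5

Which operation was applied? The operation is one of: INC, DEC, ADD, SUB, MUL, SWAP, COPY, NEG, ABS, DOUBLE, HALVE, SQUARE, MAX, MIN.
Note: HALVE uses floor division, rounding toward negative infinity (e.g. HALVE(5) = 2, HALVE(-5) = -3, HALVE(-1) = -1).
HALVE(m)

Analyzing the change:
Before: c=6, m=10
After: c=6, m=5
Variable m changed from 10 to 5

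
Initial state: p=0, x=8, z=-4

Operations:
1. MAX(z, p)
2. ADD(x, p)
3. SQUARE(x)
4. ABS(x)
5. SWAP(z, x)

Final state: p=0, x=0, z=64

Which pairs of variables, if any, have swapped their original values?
None

Comparing initial and final values:
x: 8 → 0
p: 0 → 0
z: -4 → 64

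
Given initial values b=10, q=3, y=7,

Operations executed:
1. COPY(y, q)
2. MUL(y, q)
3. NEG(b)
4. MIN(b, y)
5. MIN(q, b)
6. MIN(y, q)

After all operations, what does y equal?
y = -10

Tracing execution:
Step 1: COPY(y, q) → y = 3
Step 2: MUL(y, q) → y = 9
Step 3: NEG(b) → y = 9
Step 4: MIN(b, y) → y = 9
Step 5: MIN(q, b) → y = 9
Step 6: MIN(y, q) → y = -10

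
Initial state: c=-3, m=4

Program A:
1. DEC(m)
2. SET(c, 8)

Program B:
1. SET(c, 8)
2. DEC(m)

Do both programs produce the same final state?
Yes

Program A final state: c=8, m=3
Program B final state: c=8, m=3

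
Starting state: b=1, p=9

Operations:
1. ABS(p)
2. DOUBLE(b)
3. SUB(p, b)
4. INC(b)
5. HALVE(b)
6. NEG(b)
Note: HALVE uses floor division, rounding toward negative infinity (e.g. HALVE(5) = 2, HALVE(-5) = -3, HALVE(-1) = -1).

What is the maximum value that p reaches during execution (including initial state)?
9

Values of p at each step:
Initial: p = 9 ← maximum
After step 1: p = 9
After step 2: p = 9
After step 3: p = 7
After step 4: p = 7
After step 5: p = 7
After step 6: p = 7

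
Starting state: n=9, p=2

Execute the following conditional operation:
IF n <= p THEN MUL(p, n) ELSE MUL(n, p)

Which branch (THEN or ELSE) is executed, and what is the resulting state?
Branch: ELSE, Final state: n=18, p=2

Evaluating condition: n <= p
n = 9, p = 2
Condition is False, so ELSE branch executes
After MUL(n, p): n=18, p=2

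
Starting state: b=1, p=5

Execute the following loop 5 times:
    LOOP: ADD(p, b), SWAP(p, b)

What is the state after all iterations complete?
b=33, p=20

Iteration trace:
Start: b=1, p=5
After iteration 1: b=6, p=1
After iteration 2: b=7, p=6
After iteration 3: b=13, p=7
After iteration 4: b=20, p=13
After iteration 5: b=33, p=20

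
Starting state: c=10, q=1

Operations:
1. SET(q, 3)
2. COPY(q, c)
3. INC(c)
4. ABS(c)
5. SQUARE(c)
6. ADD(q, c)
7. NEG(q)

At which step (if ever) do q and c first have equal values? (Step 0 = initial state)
Step 2

q and c first become equal after step 2.

Comparing values at each step:
Initial: q=1, c=10
After step 1: q=3, c=10
After step 2: q=10, c=10 ← equal!
After step 3: q=10, c=11
After step 4: q=10, c=11
After step 5: q=10, c=121
After step 6: q=131, c=121
After step 7: q=-131, c=121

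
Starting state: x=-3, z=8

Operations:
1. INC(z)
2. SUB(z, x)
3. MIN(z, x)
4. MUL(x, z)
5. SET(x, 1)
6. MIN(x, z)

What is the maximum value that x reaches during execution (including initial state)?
9

Values of x at each step:
Initial: x = -3
After step 1: x = -3
After step 2: x = -3
After step 3: x = -3
After step 4: x = 9 ← maximum
After step 5: x = 1
After step 6: x = -3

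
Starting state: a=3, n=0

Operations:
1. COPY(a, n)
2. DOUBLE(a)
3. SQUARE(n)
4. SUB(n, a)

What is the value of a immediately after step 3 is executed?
a = 0

Tracing a through execution:
Initial: a = 3
After step 1 (COPY(a, n)): a = 0
After step 2 (DOUBLE(a)): a = 0
After step 3 (SQUARE(n)): a = 0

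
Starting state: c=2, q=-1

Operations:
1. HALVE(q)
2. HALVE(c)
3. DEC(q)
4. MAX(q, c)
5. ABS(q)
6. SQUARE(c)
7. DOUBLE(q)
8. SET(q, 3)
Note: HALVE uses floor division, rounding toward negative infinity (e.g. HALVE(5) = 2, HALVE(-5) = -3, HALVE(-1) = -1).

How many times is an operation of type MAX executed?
1

Counting MAX operations:
Step 4: MAX(q, c) ← MAX
Total: 1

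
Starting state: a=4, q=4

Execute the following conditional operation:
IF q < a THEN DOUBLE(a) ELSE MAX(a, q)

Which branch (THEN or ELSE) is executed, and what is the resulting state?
Branch: ELSE, Final state: a=4, q=4

Evaluating condition: q < a
q = 4, a = 4
Condition is False, so ELSE branch executes
After MAX(a, q): a=4, q=4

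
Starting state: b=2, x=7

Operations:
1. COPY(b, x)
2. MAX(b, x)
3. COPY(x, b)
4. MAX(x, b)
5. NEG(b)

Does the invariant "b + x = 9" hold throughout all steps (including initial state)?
No, violated after step 1

The invariant is violated after step 1.

State at each step:
Initial: b=2, x=7
After step 1: b=7, x=7
After step 2: b=7, x=7
After step 3: b=7, x=7
After step 4: b=7, x=7
After step 5: b=-7, x=7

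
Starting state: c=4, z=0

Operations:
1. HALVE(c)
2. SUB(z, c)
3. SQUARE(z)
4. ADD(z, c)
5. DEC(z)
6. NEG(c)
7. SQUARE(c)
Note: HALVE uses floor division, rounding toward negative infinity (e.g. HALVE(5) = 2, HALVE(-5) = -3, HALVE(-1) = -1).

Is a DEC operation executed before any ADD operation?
No

First DEC: step 5
First ADD: step 4
Since 5 > 4, ADD comes first.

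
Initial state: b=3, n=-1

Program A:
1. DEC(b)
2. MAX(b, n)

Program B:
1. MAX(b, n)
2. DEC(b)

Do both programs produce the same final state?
Yes

Program A final state: b=2, n=-1
Program B final state: b=2, n=-1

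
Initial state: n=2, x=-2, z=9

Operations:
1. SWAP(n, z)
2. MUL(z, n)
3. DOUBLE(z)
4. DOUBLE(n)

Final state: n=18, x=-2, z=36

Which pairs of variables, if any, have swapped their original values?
None

Comparing initial and final values:
n: 2 → 18
z: 9 → 36
x: -2 → -2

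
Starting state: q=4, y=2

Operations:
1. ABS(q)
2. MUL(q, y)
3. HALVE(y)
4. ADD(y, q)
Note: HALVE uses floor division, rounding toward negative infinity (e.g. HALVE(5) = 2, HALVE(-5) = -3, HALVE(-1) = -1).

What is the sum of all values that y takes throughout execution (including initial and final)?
16

Values of y at each step:
Initial: y = 2
After step 1: y = 2
After step 2: y = 2
After step 3: y = 1
After step 4: y = 9
Sum = 2 + 2 + 2 + 1 + 9 = 16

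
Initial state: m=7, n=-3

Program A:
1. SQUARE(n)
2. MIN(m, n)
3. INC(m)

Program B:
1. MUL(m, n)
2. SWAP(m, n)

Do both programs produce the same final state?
No

Program A final state: m=8, n=9
Program B final state: m=-3, n=-21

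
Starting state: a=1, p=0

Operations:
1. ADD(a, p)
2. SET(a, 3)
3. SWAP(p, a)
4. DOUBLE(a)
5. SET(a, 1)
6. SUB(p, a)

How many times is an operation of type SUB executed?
1

Counting SUB operations:
Step 6: SUB(p, a) ← SUB
Total: 1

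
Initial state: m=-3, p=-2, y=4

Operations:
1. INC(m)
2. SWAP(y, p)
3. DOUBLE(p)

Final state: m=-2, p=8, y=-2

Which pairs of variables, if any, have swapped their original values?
None

Comparing initial and final values:
y: 4 → -2
p: -2 → 8
m: -3 → -2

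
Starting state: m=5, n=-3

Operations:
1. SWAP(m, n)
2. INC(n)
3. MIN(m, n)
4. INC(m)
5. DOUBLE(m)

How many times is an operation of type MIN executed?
1

Counting MIN operations:
Step 3: MIN(m, n) ← MIN
Total: 1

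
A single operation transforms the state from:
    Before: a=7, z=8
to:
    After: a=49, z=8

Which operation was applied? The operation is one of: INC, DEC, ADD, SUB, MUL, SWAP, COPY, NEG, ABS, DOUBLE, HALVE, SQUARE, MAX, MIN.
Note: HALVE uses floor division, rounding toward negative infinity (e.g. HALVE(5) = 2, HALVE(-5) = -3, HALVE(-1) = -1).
SQUARE(a)

Analyzing the change:
Before: a=7, z=8
After: a=49, z=8
Variable a changed from 7 to 49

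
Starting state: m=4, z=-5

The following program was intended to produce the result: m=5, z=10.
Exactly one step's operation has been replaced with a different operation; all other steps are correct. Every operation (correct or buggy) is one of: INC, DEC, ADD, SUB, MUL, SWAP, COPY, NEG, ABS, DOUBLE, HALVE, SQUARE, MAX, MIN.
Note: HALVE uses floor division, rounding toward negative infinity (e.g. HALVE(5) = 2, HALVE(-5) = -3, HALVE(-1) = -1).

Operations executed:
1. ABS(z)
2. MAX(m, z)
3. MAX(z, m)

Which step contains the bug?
Step 3

Trace with buggy code:
Initial: m=4, z=-5
After step 1: m=4, z=5
After step 2: m=5, z=5
After step 3: m=5, z=5
Actual final m=5, z=5 ≠ expected m=5, z=10.
Step 3 is the only position where a single-operation replacement can produce the expected result.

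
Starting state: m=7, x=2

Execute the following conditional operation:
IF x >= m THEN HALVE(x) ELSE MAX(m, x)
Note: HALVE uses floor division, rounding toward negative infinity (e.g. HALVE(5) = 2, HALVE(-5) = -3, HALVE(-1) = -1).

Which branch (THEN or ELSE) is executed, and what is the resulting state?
Branch: ELSE, Final state: m=7, x=2

Evaluating condition: x >= m
x = 2, m = 7
Condition is False, so ELSE branch executes
After MAX(m, x): m=7, x=2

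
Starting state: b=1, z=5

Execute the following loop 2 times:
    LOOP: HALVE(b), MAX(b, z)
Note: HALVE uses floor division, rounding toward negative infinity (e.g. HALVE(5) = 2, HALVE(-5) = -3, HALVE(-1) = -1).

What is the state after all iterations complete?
b=5, z=5

Iteration trace:
Start: b=1, z=5
After iteration 1: b=5, z=5
After iteration 2: b=5, z=5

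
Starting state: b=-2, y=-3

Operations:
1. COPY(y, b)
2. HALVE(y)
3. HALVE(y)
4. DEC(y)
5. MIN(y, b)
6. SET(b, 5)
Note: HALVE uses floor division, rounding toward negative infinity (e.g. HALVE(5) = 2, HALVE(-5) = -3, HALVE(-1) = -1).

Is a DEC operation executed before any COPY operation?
No

First DEC: step 4
First COPY: step 1
Since 4 > 1, COPY comes first.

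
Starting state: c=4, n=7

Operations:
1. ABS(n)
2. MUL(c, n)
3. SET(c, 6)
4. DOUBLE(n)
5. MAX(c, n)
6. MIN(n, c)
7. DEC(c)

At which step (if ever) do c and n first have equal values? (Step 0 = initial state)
Step 5

c and n first become equal after step 5.

Comparing values at each step:
Initial: c=4, n=7
After step 1: c=4, n=7
After step 2: c=28, n=7
After step 3: c=6, n=7
After step 4: c=6, n=14
After step 5: c=14, n=14 ← equal!
After step 6: c=14, n=14 ← equal!
After step 7: c=13, n=14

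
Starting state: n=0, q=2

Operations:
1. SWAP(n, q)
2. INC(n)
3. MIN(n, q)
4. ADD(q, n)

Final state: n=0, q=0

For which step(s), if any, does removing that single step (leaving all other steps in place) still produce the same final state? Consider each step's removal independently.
Step(s) 2, 4

Testing removal of each single step:
Without step 1: final = n=1, q=3 (different)
Without step 2: final = n=0, q=0 (same)
Without step 3: final = n=3, q=3 (different)
Without step 4: final = n=0, q=0 (same)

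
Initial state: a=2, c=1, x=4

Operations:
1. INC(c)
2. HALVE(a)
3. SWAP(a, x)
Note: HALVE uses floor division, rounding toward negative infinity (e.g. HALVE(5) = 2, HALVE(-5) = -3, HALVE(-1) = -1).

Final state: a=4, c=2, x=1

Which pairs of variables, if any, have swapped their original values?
None

Comparing initial and final values:
a: 2 → 4
x: 4 → 1
c: 1 → 2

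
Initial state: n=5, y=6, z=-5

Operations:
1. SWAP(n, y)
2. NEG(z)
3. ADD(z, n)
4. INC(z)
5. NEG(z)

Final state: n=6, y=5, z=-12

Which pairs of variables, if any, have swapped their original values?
(n, y)

Comparing initial and final values:
z: -5 → -12
n: 5 → 6
y: 6 → 5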